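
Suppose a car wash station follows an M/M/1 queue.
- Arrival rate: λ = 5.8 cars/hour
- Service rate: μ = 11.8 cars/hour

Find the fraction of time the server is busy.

Server utilization: ρ = λ/μ
ρ = 5.8/11.8 = 0.4915
The server is busy 49.15% of the time.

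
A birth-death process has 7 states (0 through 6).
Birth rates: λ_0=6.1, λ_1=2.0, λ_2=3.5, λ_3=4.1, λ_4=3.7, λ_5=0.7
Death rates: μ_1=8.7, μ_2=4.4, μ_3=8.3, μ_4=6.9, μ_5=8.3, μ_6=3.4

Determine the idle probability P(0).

Ratios P(n)/P(0) = (λ₀···λₙ₋₁)/(μ₁···μₙ):
P(1)/P(0) = (6.1)/(8.7) = 0.7011
P(2)/P(0) = (6.1×2.0)/(8.7×4.4) = 0.3187
P(3)/P(0) = (6.1×2.0×3.5)/(8.7×4.4×8.3) = 0.1344
P(4)/P(0) = (6.1×2.0×3.5×4.1)/(8.7×4.4×8.3×6.9) = 0.07986
P(5)/P(0) = (6.1×2.0×3.5×4.1×3.7)/(8.7×4.4×8.3×6.9×8.3) = 0.03560
P(6)/P(0) = (6.1×2.0×3.5×4.1×3.7×0.7)/(8.7×4.4×8.3×6.9×8.3×3.4) = 0.007329

Normalization: ∑ P(n) = 1
P(0) × (1.0000 + 0.7011 + 0.3187 + 0.1344 + 0.07986 + 0.03560 + 0.007329) = 1
P(0) × 2.2770 = 1
P(0) = 1/2.2770 = 0.4392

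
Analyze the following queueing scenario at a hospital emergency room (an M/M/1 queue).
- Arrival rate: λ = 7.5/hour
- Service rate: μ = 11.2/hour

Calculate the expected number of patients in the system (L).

ρ = λ/μ = 7.5/11.2 = 0.6696
For M/M/1: L = λ/(μ-λ)
L = 7.5/(11.2-7.5) = 7.5/3.70
L = 2.0270 patients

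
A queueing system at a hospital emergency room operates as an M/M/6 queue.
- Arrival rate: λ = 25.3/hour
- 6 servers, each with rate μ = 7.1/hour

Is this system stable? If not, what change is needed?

Stability requires ρ = λ/(cμ) < 1
ρ = 25.3/(6 × 7.1) = 25.3/42.60 = 0.5939
Since 0.5939 < 1, the system is STABLE.
The servers are busy 59.39% of the time.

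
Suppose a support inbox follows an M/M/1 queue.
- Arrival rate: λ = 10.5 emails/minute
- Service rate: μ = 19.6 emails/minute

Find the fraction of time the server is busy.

Server utilization: ρ = λ/μ
ρ = 10.5/19.6 = 0.5357
The server is busy 53.57% of the time.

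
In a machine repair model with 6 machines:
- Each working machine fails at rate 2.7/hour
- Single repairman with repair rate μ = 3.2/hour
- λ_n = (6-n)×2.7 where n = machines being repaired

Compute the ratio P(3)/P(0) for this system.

P(3)/P(0) = ∏_{i=0}^{3-1} λ_i/μ_{i+1}
= (6-0)×2.7/3.2 × (6-1)×2.7/3.2 × (6-2)×2.7/3.2
= 72.0813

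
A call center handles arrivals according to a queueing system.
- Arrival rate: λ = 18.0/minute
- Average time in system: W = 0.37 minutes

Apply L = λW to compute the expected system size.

Little's Law: L = λW
L = 18.0 × 0.37 = 6.6600 calls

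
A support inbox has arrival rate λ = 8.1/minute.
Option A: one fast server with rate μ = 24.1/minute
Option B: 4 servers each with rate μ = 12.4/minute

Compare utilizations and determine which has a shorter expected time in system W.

Option A: single server μ = 24.1 (M/M/1)
  ρ_A = 8.1/24.1 = 0.3361
  W_A = 1/(μ-λ) = 1/(24.1-8.1) = 1/16.00 = 0.06250

Option B: 4 servers μ = 12.4 (M/M/4)
  ρ_B = λ/(cμ) = 8.1/(4×12.4) = 0.1633
  Offered load a = λ/μ = cρ = 8.1/12.4 = 0.6532
  P₀ = [ Σₙ₌₀^3 aⁿ/n! + a^4/(4!(1-ρ)) ]⁻¹
  Σ = a^0/0! + a^1/1! + a^2/2! + a^3/3! = 1.0000 + 0.65323 + 0.21335 + 0.046456 = 1.9130
  a^4/(4!(1-ρ)) = 0.18208/(24 × 0.83669) = 0.009067
  P₀ = 1/(1.9130 + 0.009067) = 0.5203
  Lq = P₀·a^4·ρ / (4!(1-ρ)²) = 0.520264 × 0.182076 × 0.163306 / (24 × 0.700056) = 0.0009207
  Wq_B = Lq/λ = 0.0009207/8.1 = 0.0001137
  W_B = Wq_B + 1/μ = 0.0001137 + 0.08065 = 0.08076

Since W_A = 0.06250 < W_B = 0.08076, Option A (single fast server) has the shorter time in system.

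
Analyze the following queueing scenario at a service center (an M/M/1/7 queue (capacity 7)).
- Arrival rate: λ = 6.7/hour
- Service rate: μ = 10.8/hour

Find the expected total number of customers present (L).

ρ = λ/μ = 6.7/10.8 = 0.62037
P₀ = (1-ρ)/(1-ρ^(K+1)) = (1-0.62037)/(1-0.62037^8) = 0.3796/0.9781 = 0.3881
P_K = P₀×ρ^K = 0.38815 × 0.62037^7 = 0.38815 × 0.035364 = 0.01373
L = ρ[1 - (K+1)ρ^K + Kρ^(K+1)] / [(1-ρ)(1-ρ^(K+1))]
L = 0.62037 × (1 - 8×0.035364 + 7×0.021938) / ((1 - 0.62037) × (1 - 0.021938)) = 1.4547 customers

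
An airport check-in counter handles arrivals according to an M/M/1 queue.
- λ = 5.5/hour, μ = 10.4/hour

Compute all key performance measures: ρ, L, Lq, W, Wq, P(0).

Step 1: ρ = λ/μ = 5.5/10.4 = 0.5288
Step 2: L = λ/(μ-λ) = 5.5/4.90 = 1.1224
Step 3: Lq = λ²/(μ(μ-λ)) = 30.25/(10.4×4.90) = 0.5936
Step 4: W = 1/(μ-λ) = 1/4.90 = 0.20408
Step 5: Wq = λ/(μ(μ-λ)) = 5.5/(10.4×4.90) = 0.1079
Step 6: P(0) = 1-ρ = 0.4712
Verify: L = λW = 5.5×0.20408 = 1.1224 ✔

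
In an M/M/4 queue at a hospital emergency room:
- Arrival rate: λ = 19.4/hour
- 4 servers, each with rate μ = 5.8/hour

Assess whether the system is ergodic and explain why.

Stability requires ρ = λ/(cμ) < 1
ρ = 19.4/(4 × 5.8) = 19.4/23.20 = 0.8362
Since 0.8362 < 1, the system is STABLE.
The servers are busy 83.62% of the time.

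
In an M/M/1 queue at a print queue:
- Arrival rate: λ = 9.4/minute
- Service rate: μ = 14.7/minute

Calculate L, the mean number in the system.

ρ = λ/μ = 9.4/14.7 = 0.6395
For M/M/1: L = λ/(μ-λ)
L = 9.4/(14.7-9.4) = 9.4/5.30
L = 1.7736 jobs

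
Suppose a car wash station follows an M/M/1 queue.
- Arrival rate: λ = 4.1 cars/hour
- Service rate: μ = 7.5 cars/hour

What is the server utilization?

Server utilization: ρ = λ/μ
ρ = 4.1/7.5 = 0.5467
The server is busy 54.67% of the time.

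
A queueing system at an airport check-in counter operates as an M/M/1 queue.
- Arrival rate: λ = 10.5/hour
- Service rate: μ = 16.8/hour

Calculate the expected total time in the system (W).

First, compute utilization: ρ = λ/μ = 10.5/16.8 = 0.6250
For M/M/1: W = 1/(μ-λ)
W = 1/(16.8-10.5) = 1/6.30
W = 0.1587 hours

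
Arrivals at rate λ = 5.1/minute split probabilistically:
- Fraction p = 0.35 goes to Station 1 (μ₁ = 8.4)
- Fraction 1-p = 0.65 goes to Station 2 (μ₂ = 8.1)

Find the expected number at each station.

Effective rates: λ₁ = 5.1×0.35 = 1.785, λ₂ = 5.1×0.65 = 3.315
Station 1: ρ₁ = 1.785/8.4 = 0.2125, L₁ = ρ₁/(1-ρ₁) = 0.2125/(1-0.2125) = 0.2698
Station 2: ρ₂ = 3.315/8.1 = 0.40926, L₂ = ρ₂/(1-ρ₂) = 0.40926/(1-0.40926) = 0.6928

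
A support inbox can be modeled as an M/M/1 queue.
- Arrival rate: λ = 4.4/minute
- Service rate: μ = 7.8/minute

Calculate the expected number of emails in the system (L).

ρ = λ/μ = 4.4/7.8 = 0.5641
For M/M/1: L = λ/(μ-λ)
L = 4.4/(7.8-4.4) = 4.4/3.40
L = 1.2941 emails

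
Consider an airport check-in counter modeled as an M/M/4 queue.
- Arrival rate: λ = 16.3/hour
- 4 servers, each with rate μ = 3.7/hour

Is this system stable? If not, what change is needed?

Stability requires ρ = λ/(cμ) < 1
ρ = 16.3/(4 × 3.7) = 16.3/14.80 = 1.1014
Since 1.1014 ≥ 1, the system is UNSTABLE.
Need c > λ/μ = 16.3/3.7 = 4.41.
Minimum servers needed: c = 5.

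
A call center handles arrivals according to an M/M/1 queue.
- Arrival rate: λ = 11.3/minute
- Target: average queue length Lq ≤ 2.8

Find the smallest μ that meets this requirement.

For M/M/1: Lq = λ²/(μ(μ-λ))
Need Lq ≤ 2.8, i.e. μ(μ-λ) ≥ λ²/2.8
μ² - 11.3μ - 127.69/2.8 ≥ 0  →  μ² - 11.3μ - 45.60357 ≥ 0
Quadratic formula (positive root): μ = [λ + √(λ² + 4×45.60357)]/2
Discriminant: 127.69 + 4×45.60357 = 310.1043, √310.1043 = 17.6098
μ ≥ (11.3 + 17.6098)/2 = 14.4549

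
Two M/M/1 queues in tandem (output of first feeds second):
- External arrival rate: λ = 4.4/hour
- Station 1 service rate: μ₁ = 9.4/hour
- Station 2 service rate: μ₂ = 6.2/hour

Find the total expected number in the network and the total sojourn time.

By Jackson's theorem, each station behaves as independent M/M/1.
Station 1: ρ₁ = 4.4/9.4 = 0.4681, L₁ = ρ₁/(1-ρ₁) = λ/(μ₁-λ) = 4.4/5.00 = 0.880000
Station 2: ρ₂ = 4.4/6.2 = 0.7097, L₂ = ρ₂/(1-ρ₂) = λ/(μ₂-λ) = 4.4/1.80 = 2.44444
Total: L = L₁ + L₂ = 0.880000 + 2.44444 = 3.32444
W = L/λ = 3.32444/4.4 = 0.7556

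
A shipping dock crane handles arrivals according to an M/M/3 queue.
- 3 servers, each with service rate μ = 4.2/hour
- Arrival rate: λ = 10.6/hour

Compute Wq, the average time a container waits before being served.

Traffic intensity: ρ = λ/(cμ) = 10.6/(3×4.2) = 0.8413
Since ρ = 0.8413 < 1, system is stable.
Offered load a = λ/μ = cρ = 10.6/4.2 = 2.5238
P₀ = [ Σₙ₌₀^2 aⁿ/n! + a^3/(3!(1-ρ)) ]⁻¹
Σ = a^0/0! + a^1/1! + a^2/2! = 1.0000 + 2.5238 + 3.1848 = 6.7086
a^3/(3!(1-ρ)) = 16.0757/(6 × 0.15873) = 16.8795
P₀ = 1/(6.7086 + 16.8795) = 0.04239
Lq = P₀·a^3·ρ / (3!(1-ρ)²) = 0.0423943 × 16.0757 × 0.841270 / (6 × 0.0251953) = 3.7926
Wq = Lq/λ = 3.7926/10.6 = 0.3578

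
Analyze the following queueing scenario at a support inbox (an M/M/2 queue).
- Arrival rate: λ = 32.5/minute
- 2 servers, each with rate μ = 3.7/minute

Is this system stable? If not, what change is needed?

Stability requires ρ = λ/(cμ) < 1
ρ = 32.5/(2 × 3.7) = 32.5/7.40 = 4.3919
Since 4.3919 ≥ 1, the system is UNSTABLE.
Need c > λ/μ = 32.5/3.7 = 8.78.
Minimum servers needed: c = 9.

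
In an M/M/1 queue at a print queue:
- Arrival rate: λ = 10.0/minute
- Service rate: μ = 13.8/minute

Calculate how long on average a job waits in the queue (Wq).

First, compute utilization: ρ = λ/μ = 10.0/13.8 = 0.7246
For M/M/1: Wq = λ/(μ(μ-λ))
Wq = 10.0/(13.8 × (13.8-10.0))
Wq = 10.0/(13.8 × 3.80)
Wq = 0.1907 minutes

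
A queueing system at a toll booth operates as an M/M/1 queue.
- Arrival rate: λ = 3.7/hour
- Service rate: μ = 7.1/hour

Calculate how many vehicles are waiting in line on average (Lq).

ρ = λ/μ = 3.7/7.1 = 0.5211
For M/M/1: Lq = λ²/(μ(μ-λ))
Lq = 13.69/(7.1 × 3.40)
Lq = 0.5671 vehicles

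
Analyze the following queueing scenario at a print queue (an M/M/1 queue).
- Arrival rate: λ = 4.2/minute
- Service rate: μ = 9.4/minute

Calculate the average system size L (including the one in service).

ρ = λ/μ = 4.2/9.4 = 0.4468
For M/M/1: L = λ/(μ-λ)
L = 4.2/(9.4-4.2) = 4.2/5.20
L = 0.8077 jobs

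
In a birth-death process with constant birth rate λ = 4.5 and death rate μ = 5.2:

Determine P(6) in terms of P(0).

For constant rates: P(n)/P(0) = (λ/μ)^n
P(6)/P(0) = (4.5/5.2)^6 = 0.86538^6 = 0.4200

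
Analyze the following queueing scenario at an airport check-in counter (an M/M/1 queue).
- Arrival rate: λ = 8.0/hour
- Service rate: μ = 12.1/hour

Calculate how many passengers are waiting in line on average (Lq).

ρ = λ/μ = 8.0/12.1 = 0.6612
For M/M/1: Lq = λ²/(μ(μ-λ))
Lq = 64.00/(12.1 × 4.10)
Lq = 1.2901 passengers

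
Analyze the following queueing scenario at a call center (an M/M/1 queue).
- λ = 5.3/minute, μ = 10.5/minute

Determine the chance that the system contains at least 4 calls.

ρ = λ/μ = 5.3/10.5 = 0.504762
P(N ≥ n) = ρⁿ
P(N ≥ 4) = 0.504762^4
P(N ≥ 4) = 0.06492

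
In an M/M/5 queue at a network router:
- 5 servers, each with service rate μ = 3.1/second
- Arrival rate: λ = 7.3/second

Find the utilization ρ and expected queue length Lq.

Traffic intensity: ρ = λ/(cμ) = 7.3/(5×3.1) = 0.4710
Since ρ = 0.4710 < 1, system is stable.
Offered load a = λ/μ = cρ = 7.3/3.1 = 2.3548
P₀ = [ Σₙ₌₀^4 aⁿ/n! + a^5/(5!(1-ρ)) ]⁻¹
Σ = a^0/0! + a^1/1! + a^2/2! + a^3/3! + a^4/4! = 1.00000 + 2.35484 + 2.77263 + 2.17637 + 1.28125 = 9.5851
a^5/(5!(1-ρ)) = 72.4112/(120 × 0.52903) = 1.1406
P₀ = 1/(9.5851 + 1.1406) = 0.09323
Lq = P₀·a^5·ρ / (5!(1-ρ)²) = 0.09323 × 72.4112 × 0.4710 / (120 × 0.2799) = 0.09467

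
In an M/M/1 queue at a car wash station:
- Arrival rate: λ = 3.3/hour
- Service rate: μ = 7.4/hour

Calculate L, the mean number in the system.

ρ = λ/μ = 3.3/7.4 = 0.4459
For M/M/1: L = λ/(μ-λ)
L = 3.3/(7.4-3.3) = 3.3/4.10
L = 0.8049 cars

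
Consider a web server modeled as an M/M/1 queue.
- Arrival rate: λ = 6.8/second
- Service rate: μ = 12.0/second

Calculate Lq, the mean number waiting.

ρ = λ/μ = 6.8/12.0 = 0.5667
For M/M/1: Lq = λ²/(μ(μ-λ))
Lq = 46.24/(12.0 × 5.20)
Lq = 0.7410 requests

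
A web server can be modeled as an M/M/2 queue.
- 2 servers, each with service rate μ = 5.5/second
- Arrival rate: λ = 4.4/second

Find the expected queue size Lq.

Traffic intensity: ρ = λ/(cμ) = 4.4/(2×5.5) = 0.4000
Since ρ = 0.4000 < 1, system is stable.
Offered load a = λ/μ = cρ = 4.4/5.5 = 0.8000
P₀ = [ Σₙ₌₀^1 aⁿ/n! + a^2/(2!(1-ρ)) ]⁻¹
Σ = a^0/0! + a^1/1! = 1.0000 + 0.8000 = 1.8000
a^2/(2!(1-ρ)) = 0.6400/(2 × 0.6000) = 0.5333
P₀ = 1/(1.8000 + 0.5333) = 0.4286
Lq = P₀·a^2·ρ / (2!(1-ρ)²) = 0.4286 × 0.6400 × 0.4000 / (2 × 0.3600) = 0.1524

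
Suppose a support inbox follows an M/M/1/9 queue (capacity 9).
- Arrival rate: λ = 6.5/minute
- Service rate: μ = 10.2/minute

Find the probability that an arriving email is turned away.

ρ = λ/μ = 6.5/10.2 = 0.63725
P₀ = (1-ρ)/(1-ρ^(K+1)) = (1-0.63725)/(1-0.63725^10) = 0.3628/0.9890 = 0.3668
P_K = P₀×ρ^K = 0.3668 × 0.63725^9 = 0.3668 × 0.01733 = 0.006357
Blocking probability = 0.64%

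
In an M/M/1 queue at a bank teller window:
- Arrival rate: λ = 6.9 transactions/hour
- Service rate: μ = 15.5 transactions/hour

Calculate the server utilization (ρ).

Server utilization: ρ = λ/μ
ρ = 6.9/15.5 = 0.4452
The server is busy 44.52% of the time.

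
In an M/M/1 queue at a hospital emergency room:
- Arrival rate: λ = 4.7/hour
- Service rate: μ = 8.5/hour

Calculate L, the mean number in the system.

ρ = λ/μ = 4.7/8.5 = 0.5529
For M/M/1: L = λ/(μ-λ)
L = 4.7/(8.5-4.7) = 4.7/3.80
L = 1.2368 patients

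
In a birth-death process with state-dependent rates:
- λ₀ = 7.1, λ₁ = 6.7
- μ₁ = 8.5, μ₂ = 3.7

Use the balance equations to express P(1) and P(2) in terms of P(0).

Balance equations:
State 0: λ₀P₀ = μ₁P₁ → P₁ = (λ₀/μ₁)P₀ = (7.1/8.5)P₀ = 0.8353P₀
State 1: P₂ = (λ₀λ₁)/(μ₁μ₂)P₀ = (7.1×6.7)/(8.5×3.7)P₀ = 1.5126P₀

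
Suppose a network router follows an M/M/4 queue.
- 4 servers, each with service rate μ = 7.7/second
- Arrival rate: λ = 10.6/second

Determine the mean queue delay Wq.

Traffic intensity: ρ = λ/(cμ) = 10.6/(4×7.7) = 0.3442
Since ρ = 0.3442 < 1, system is stable.
Offered load a = λ/μ = cρ = 10.6/7.7 = 1.3766
P₀ = [ Σₙ₌₀^3 aⁿ/n! + a^4/(4!(1-ρ)) ]⁻¹
Σ = a^0/0! + a^1/1! + a^2/2! + a^3/3! = 1.0000 + 1.3766 + 0.94755 + 0.43480 = 3.7590
a^4/(4!(1-ρ)) = 3.5914/(24 × 0.6558) = 0.2282
P₀ = 1/(3.7590 + 0.2282) = 0.2508
Lq = P₀·a^4·ρ / (4!(1-ρ)²) = 0.2508 × 3.5914 × 0.3442 / (24 × 0.4301) = 0.03003
Wq = Lq/λ = 0.03003/10.6 = 0.002833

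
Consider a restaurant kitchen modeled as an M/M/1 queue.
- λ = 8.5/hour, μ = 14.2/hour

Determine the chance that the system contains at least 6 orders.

ρ = λ/μ = 8.5/14.2 = 0.59859
P(N ≥ n) = ρⁿ
P(N ≥ 6) = 0.59859^6
P(N ≥ 6) = 0.04600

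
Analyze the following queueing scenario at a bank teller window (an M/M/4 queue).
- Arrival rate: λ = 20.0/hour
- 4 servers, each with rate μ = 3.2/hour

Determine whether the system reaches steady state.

Stability requires ρ = λ/(cμ) < 1
ρ = 20.0/(4 × 3.2) = 20.0/12.80 = 1.5625
Since 1.5625 ≥ 1, the system is UNSTABLE.
Need c > λ/μ = 20.0/3.2 = 6.25.
Minimum servers needed: c = 7.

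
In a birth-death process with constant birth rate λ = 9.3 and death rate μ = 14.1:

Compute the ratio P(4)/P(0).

For constant rates: P(n)/P(0) = (λ/μ)^n
P(4)/P(0) = (9.3/14.1)^4 = 0.6596^4 = 0.1893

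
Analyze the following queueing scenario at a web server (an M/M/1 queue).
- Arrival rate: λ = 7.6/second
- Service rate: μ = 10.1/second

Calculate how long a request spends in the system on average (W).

First, compute utilization: ρ = λ/μ = 7.6/10.1 = 0.7525
For M/M/1: W = 1/(μ-λ)
W = 1/(10.1-7.6) = 1/2.50
W = 0.4000 seconds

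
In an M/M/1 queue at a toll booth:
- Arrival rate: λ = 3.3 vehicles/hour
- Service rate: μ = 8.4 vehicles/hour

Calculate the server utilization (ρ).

Server utilization: ρ = λ/μ
ρ = 3.3/8.4 = 0.3929
The server is busy 39.29% of the time.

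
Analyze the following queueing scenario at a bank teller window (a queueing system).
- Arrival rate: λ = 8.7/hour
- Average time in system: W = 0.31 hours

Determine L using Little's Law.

Little's Law: L = λW
L = 8.7 × 0.31 = 2.6970 transactions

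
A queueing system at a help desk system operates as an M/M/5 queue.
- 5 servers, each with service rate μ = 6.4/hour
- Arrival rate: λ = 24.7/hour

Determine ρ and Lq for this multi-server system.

Traffic intensity: ρ = λ/(cμ) = 24.7/(5×6.4) = 0.7719
Since ρ = 0.7719 < 1, system is stable.
Offered load a = λ/μ = cρ = 24.7/6.4 = 3.8594
P₀ = [ Σₙ₌₀^4 aⁿ/n! + a^5/(5!(1-ρ)) ]⁻¹
Σ = a^0/0! + a^1/1! + a^2/2! + a^3/3! + a^4/4! = 1.00000 + 3.85937 + 7.44739 + 9.58075 + 9.24393 = 31.1314
a^5/(5!(1-ρ)) = 856.2191/(120 × 0.228125) = 31.2774
P₀ = 1/(31.1314 + 31.2774) = 0.01602
Lq = P₀·a^5·ρ / (5!(1-ρ)²) = 0.016023 × 856.2191 × 0.77187 / (120 × 0.052041) = 1.6957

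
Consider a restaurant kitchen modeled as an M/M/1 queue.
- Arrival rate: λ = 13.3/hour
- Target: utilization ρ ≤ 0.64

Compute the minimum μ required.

ρ = λ/μ, so μ = λ/ρ
μ ≥ 13.3/0.64 = 20.7812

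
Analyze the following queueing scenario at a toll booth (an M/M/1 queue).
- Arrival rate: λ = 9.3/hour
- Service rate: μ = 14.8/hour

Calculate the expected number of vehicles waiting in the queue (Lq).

ρ = λ/μ = 9.3/14.8 = 0.6284
For M/M/1: Lq = λ²/(μ(μ-λ))
Lq = 86.49/(14.8 × 5.50)
Lq = 1.0625 vehicles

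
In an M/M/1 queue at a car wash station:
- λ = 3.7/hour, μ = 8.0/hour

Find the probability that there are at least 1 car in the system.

ρ = λ/μ = 3.7/8.0 = 0.4625
P(N ≥ n) = ρⁿ
P(N ≥ 1) = 0.4625^1
P(N ≥ 1) = 0.4625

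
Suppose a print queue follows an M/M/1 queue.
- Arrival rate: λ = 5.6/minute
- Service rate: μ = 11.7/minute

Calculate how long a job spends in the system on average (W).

First, compute utilization: ρ = λ/μ = 5.6/11.7 = 0.4786
For M/M/1: W = 1/(μ-λ)
W = 1/(11.7-5.6) = 1/6.10
W = 0.1639 minutes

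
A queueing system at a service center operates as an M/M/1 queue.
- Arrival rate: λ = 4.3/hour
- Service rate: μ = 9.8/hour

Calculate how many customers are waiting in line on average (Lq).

ρ = λ/μ = 4.3/9.8 = 0.4388
For M/M/1: Lq = λ²/(μ(μ-λ))
Lq = 18.49/(9.8 × 5.50)
Lq = 0.3430 customers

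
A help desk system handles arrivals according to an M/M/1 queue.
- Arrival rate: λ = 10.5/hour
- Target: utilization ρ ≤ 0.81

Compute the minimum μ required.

ρ = λ/μ, so μ = λ/ρ
μ ≥ 10.5/0.81 = 12.9630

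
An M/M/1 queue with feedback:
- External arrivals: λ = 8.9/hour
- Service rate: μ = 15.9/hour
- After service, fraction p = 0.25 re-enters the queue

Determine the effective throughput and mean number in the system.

Effective arrival rate: λ_eff = λ/(1-p) = 8.9/(1-0.25) = 8.9/0.75 = 11.8667
ρ = λ_eff/μ = 11.8667/15.9 = 0.74633
L = ρ/(1-ρ) = 0.74633/(1-0.74633) = 2.9421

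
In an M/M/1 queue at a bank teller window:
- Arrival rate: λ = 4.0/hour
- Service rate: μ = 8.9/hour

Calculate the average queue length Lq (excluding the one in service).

ρ = λ/μ = 4.0/8.9 = 0.4494
For M/M/1: Lq = λ²/(μ(μ-λ))
Lq = 16.00/(8.9 × 4.90)
Lq = 0.3669 transactions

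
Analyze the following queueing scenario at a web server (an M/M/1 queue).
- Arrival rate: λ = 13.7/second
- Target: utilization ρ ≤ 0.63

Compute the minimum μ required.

ρ = λ/μ, so μ = λ/ρ
μ ≥ 13.7/0.63 = 21.7460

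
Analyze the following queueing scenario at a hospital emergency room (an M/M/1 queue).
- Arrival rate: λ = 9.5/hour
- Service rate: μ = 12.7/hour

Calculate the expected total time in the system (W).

First, compute utilization: ρ = λ/μ = 9.5/12.7 = 0.7480
For M/M/1: W = 1/(μ-λ)
W = 1/(12.7-9.5) = 1/3.20
W = 0.3125 hours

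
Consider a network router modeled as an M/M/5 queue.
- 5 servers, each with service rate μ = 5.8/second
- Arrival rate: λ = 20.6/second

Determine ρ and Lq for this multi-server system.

Traffic intensity: ρ = λ/(cμ) = 20.6/(5×5.8) = 0.7103
Since ρ = 0.7103 < 1, system is stable.
Offered load a = λ/μ = cρ = 20.6/5.8 = 3.5517
P₀ = [ Σₙ₌₀^4 aⁿ/n! + a^5/(5!(1-ρ)) ]⁻¹
Σ = a^0/0! + a^1/1! + a^2/2! + a^3/3! + a^4/4! = 1.0000 + 3.5517 + 6.3074 + 7.4673 + 6.6305 = 24.9569
a^5/(5!(1-ρ)) = 565.1922/(120 × 0.289655) = 16.2605
P₀ = 1/(24.9569 + 16.2605) = 0.02426
Lq = P₀·a^5·ρ / (5!(1-ρ)²) = 0.024262 × 565.1922 × 0.71034 / (120 × 0.083900) = 0.9675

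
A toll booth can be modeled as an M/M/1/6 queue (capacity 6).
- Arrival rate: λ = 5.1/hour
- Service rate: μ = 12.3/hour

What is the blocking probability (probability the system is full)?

ρ = λ/μ = 5.1/12.3 = 0.414634
P₀ = (1-ρ)/(1-ρ^(K+1)) = (1-0.414634)/(1-0.414634^7) = 0.5854/0.9979 = 0.5866
P_K = P₀×ρ^K = 0.5866 × 0.414634^6 = 0.5866 × 0.005081 = 0.002981
Blocking probability = 0.30%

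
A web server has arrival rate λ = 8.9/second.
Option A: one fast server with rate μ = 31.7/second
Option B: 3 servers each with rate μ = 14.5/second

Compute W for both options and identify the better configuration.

Option A: single server μ = 31.7 (M/M/1)
  ρ_A = 8.9/31.7 = 0.2808
  W_A = 1/(μ-λ) = 1/(31.7-8.9) = 1/22.80 = 0.04386

Option B: 3 servers μ = 14.5 (M/M/3)
  ρ_B = λ/(cμ) = 8.9/(3×14.5) = 0.2046
  Offered load a = λ/μ = cρ = 8.9/14.5 = 0.6138
  P₀ = [ Σₙ₌₀^2 aⁿ/n! + a^3/(3!(1-ρ)) ]⁻¹
  Σ = a^0/0! + a^1/1! + a^2/2! = 1.0000 + 0.6138 + 0.1884 = 1.8022
  a^3/(3!(1-ρ)) = 0.2312/(6 × 0.7954) = 0.04845
  P₀ = 1/(1.8022 + 0.04845) = 0.5404
  Lq = P₀·a^3·ρ / (3!(1-ρ)²) = 0.54036 × 0.23124 × 0.20460 / (6 × 0.63266) = 0.006735
  Wq_B = Lq/λ = 0.0067348/8.9 = 0.00075672
  W_B = Wq_B + 1/μ = 0.00075672 + 0.068966 = 0.06972

Since W_A = 0.04386 < W_B = 0.06972, Option A (single fast server) has the shorter time in system.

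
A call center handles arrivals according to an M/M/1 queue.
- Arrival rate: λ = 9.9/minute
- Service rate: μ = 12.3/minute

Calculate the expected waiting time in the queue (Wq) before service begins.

First, compute utilization: ρ = λ/μ = 9.9/12.3 = 0.8049
For M/M/1: Wq = λ/(μ(μ-λ))
Wq = 9.9/(12.3 × (12.3-9.9))
Wq = 9.9/(12.3 × 2.40)
Wq = 0.3354 minutes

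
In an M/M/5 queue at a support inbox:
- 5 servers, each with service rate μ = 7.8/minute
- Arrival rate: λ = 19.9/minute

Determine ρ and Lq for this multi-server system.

Traffic intensity: ρ = λ/(cμ) = 19.9/(5×7.8) = 0.5103
Since ρ = 0.5103 < 1, system is stable.
Offered load a = λ/μ = cρ = 19.9/7.8 = 2.5513
P₀ = [ Σₙ₌₀^4 aⁿ/n! + a^5/(5!(1-ρ)) ]⁻¹
Σ = a^0/0! + a^1/1! + a^2/2! + a^3/3! + a^4/4! = 1.00000 + 2.55128 + 3.25452 + 2.76773 + 1.76532 = 11.3389
a^5/(5!(1-ρ)) = 108.0917/(120 × 0.48974) = 1.8393
P₀ = 1/(11.3389 + 1.8393) = 0.07588
Lq = P₀·a^5·ρ / (5!(1-ρ)²) = 0.075883 × 108.0917 × 0.51026 / (120 × 0.23985) = 0.1454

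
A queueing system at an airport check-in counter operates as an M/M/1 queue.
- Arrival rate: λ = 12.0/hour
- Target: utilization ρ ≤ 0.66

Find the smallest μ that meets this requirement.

ρ = λ/μ, so μ = λ/ρ
μ ≥ 12.0/0.66 = 18.1818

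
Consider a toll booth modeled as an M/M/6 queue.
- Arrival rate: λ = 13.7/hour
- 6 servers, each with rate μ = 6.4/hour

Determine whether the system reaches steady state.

Stability requires ρ = λ/(cμ) < 1
ρ = 13.7/(6 × 6.4) = 13.7/38.40 = 0.3568
Since 0.3568 < 1, the system is STABLE.
The servers are busy 35.68% of the time.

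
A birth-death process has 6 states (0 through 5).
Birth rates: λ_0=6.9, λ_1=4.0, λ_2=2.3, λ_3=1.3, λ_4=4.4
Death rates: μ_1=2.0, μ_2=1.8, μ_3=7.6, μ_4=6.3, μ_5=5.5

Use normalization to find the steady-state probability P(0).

Ratios P(n)/P(0) = (λ₀···λₙ₋₁)/(μ₁···μₙ):
P(1)/P(0) = (6.9)/(2.0) = 3.45000
P(2)/P(0) = (6.9×4.0)/(2.0×1.8) = 7.66667
P(3)/P(0) = (6.9×4.0×2.3)/(2.0×1.8×7.6) = 2.32018
P(4)/P(0) = (6.9×4.0×2.3×1.3)/(2.0×1.8×7.6×6.3) = 0.478766
P(5)/P(0) = (6.9×4.0×2.3×1.3×4.4)/(2.0×1.8×7.6×6.3×5.5) = 0.383013

Normalization: ∑ P(n) = 1
P(0) × (1.00000 + 3.45000 + 7.66667 + 2.32018 + 0.478766 + 0.383013) = 1
P(0) × 15.2986 = 1
P(0) = 1/15.2986 = 0.06537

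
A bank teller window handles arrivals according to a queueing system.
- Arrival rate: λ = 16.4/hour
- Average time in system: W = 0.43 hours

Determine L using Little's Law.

Little's Law: L = λW
L = 16.4 × 0.43 = 7.0520 transactions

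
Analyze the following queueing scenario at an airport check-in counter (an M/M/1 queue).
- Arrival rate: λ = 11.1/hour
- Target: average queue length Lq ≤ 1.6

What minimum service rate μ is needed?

For M/M/1: Lq = λ²/(μ(μ-λ))
Need Lq ≤ 1.6, i.e. μ(μ-λ) ≥ λ²/1.6
μ² - 11.1μ - 123.21/1.6 ≥ 0  →  μ² - 11.1μ - 77.00625 ≥ 0
Quadratic formula (positive root): μ = [λ + √(λ² + 4×77.00625)]/2
Discriminant: 123.21 + 4×77.00625 = 431.2350, √431.2350 = 20.7662
μ ≥ (11.1 + 20.7662)/2 = 15.9331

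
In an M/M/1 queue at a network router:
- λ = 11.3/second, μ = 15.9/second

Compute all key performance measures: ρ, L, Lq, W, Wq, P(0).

Step 1: ρ = λ/μ = 11.3/15.9 = 0.7107
Step 2: L = λ/(μ-λ) = 11.3/4.60 = 2.4565
Step 3: Lq = λ²/(μ(μ-λ)) = 127.69/(15.9×4.60) = 1.7458
Step 4: W = 1/(μ-λ) = 1/4.60 = 0.21739
Step 5: Wq = λ/(μ(μ-λ)) = 11.3/(15.9×4.60) = 0.1545
Step 6: P(0) = 1-ρ = 0.2893
Verify: L = λW = 11.3×0.21739 = 2.4565 ✔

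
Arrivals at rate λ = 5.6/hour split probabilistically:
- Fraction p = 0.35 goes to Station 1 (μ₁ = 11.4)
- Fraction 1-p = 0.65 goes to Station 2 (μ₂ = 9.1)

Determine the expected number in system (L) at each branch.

Effective rates: λ₁ = 5.6×0.35 = 1.96, λ₂ = 5.6×0.65 = 3.64
Station 1: ρ₁ = 1.96/11.4 = 0.1719, L₁ = ρ₁/(1-ρ₁) = 0.1719/(1-0.1719) = 0.2076
Station 2: ρ₂ = 3.64/9.1 = 0.4000, L₂ = ρ₂/(1-ρ₂) = 0.4000/(1-0.4000) = 0.6667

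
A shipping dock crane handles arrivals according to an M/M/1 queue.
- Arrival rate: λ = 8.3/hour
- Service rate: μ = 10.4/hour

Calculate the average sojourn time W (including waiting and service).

First, compute utilization: ρ = λ/μ = 8.3/10.4 = 0.7981
For M/M/1: W = 1/(μ-λ)
W = 1/(10.4-8.3) = 1/2.10
W = 0.4762 hours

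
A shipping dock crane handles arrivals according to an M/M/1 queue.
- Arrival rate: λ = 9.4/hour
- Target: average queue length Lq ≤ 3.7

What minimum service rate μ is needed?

For M/M/1: Lq = λ²/(μ(μ-λ))
Need Lq ≤ 3.7, i.e. μ(μ-λ) ≥ λ²/3.7
μ² - 9.4μ - 88.36/3.7 ≥ 0  →  μ² - 9.4μ - 23.88108 ≥ 0
Quadratic formula (positive root): μ = [λ + √(λ² + 4×23.88108)]/2
Discriminant: 88.36 + 4×23.88108 = 183.8843, √183.8843 = 13.5604
μ ≥ (9.4 + 13.5604)/2 = 11.4802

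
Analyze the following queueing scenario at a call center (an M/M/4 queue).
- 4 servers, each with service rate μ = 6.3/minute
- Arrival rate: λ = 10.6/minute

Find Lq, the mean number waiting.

Traffic intensity: ρ = λ/(cμ) = 10.6/(4×6.3) = 0.4206
Since ρ = 0.4206 < 1, system is stable.
Offered load a = λ/μ = cρ = 10.6/6.3 = 1.6825
P₀ = [ Σₙ₌₀^3 aⁿ/n! + a^4/(4!(1-ρ)) ]⁻¹
Σ = a^0/0! + a^1/1! + a^2/2! + a^3/3! = 1.0000 + 1.6825 + 1.4155 + 0.7939 = 4.8919
a^4/(4!(1-ρ)) = 8.0142/(24 × 0.57937) = 0.5764
P₀ = 1/(4.8919 + 0.5764) = 0.1829
Lq = P₀·a^4·ρ / (4!(1-ρ)²) = 0.1828743 × 8.014220 × 0.4206349 / (24 × 0.3356639) = 0.07653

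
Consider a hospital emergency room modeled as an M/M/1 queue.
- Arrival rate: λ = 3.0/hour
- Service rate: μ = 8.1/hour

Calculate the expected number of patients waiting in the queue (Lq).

ρ = λ/μ = 3.0/8.1 = 0.3704
For M/M/1: Lq = λ²/(μ(μ-λ))
Lq = 9.00/(8.1 × 5.10)
Lq = 0.2179 patients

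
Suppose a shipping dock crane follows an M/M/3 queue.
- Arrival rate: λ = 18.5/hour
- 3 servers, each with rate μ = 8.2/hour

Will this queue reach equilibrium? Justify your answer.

Stability requires ρ = λ/(cμ) < 1
ρ = 18.5/(3 × 8.2) = 18.5/24.60 = 0.7520
Since 0.7520 < 1, the system is STABLE.
The servers are busy 75.20% of the time.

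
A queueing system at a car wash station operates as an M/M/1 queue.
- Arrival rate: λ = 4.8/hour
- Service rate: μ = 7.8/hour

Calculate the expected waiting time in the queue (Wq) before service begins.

First, compute utilization: ρ = λ/μ = 4.8/7.8 = 0.6154
For M/M/1: Wq = λ/(μ(μ-λ))
Wq = 4.8/(7.8 × (7.8-4.8))
Wq = 4.8/(7.8 × 3.00)
Wq = 0.2051 hours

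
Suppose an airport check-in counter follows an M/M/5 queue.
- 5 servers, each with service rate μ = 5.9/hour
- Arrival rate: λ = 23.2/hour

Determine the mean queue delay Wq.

Traffic intensity: ρ = λ/(cμ) = 23.2/(5×5.9) = 0.7864
Since ρ = 0.7864 < 1, system is stable.
Offered load a = λ/μ = cρ = 23.2/5.9 = 3.9322
P₀ = [ Σₙ₌₀^4 aⁿ/n! + a^5/(5!(1-ρ)) ]⁻¹
Σ = a^0/0! + a^1/1! + a^2/2! + a^3/3! + a^4/4! = 1.0000 + 3.9322 + 7.7311 + 10.1334 + 9.9617 = 32.7584
a^5/(5!(1-ρ)) = 940.1126/(120 × 0.213559) = 36.6843
P₀ = 1/(32.7584 + 36.6843) = 0.01440
Lq = P₀·a^5·ρ / (5!(1-ρ)²) = 0.0144004 × 940.1126 × 0.786441 / (120 × 0.0456076) = 1.9454
Wq = Lq/λ = 1.9454/23.2 = 0.08385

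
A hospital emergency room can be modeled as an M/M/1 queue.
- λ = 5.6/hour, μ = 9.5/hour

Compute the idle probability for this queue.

ρ = λ/μ = 5.6/9.5 = 0.5895
P(0) = 1 - ρ = 1 - 0.5895 = 0.4105
The server is idle 41.05% of the time.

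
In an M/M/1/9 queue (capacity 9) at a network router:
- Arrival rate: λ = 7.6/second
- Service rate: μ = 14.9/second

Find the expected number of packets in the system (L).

ρ = λ/μ = 7.6/14.9 = 0.51007
P₀ = (1-ρ)/(1-ρ^(K+1)) = (1-0.51007)/(1-0.51007^10) = 0.4899/0.9988 = 0.4905
P_K = P₀×ρ^K = 0.4905 × 0.51007^9 = 0.4905 × 0.002337 = 0.001146
L = ρ[1 - (K+1)ρ^K + Kρ^(K+1)] / [(1-ρ)(1-ρ^(K+1))]
L = 0.51007 × (1 - 10×0.002337 + 9×0.001192) / ((1 - 0.51007) × (1 - 0.001192)) = 1.0292 packets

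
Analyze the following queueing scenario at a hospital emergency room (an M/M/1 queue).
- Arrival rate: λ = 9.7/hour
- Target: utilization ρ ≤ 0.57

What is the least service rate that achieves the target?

ρ = λ/μ, so μ = λ/ρ
μ ≥ 9.7/0.57 = 17.0175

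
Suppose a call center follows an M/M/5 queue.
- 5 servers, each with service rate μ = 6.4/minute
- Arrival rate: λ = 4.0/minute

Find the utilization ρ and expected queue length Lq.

Traffic intensity: ρ = λ/(cμ) = 4.0/(5×6.4) = 0.1250
Since ρ = 0.1250 < 1, system is stable.
Offered load a = λ/μ = cρ = 4.0/6.4 = 0.6250
P₀ = [ Σₙ₌₀^4 aⁿ/n! + a^5/(5!(1-ρ)) ]⁻¹
Σ = a^0/0! + a^1/1! + a^2/2! + a^3/3! + a^4/4! = 1.0000 + 0.62500 + 0.19531 + 0.040690 + 0.0063578 = 1.8674
a^5/(5!(1-ρ)) = 0.09537/(120 × 0.8750) = 0.0009083
P₀ = 1/(1.86736 + 0.000908261) = 0.5353
Lq = P₀·a^5·ρ / (5!(1-ρ)²) = 0.53525 × 0.095367 × 0.12500 / (120 × 0.76562) = 0.00006945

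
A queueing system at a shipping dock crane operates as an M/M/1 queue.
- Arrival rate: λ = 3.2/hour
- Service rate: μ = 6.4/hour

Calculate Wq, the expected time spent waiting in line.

First, compute utilization: ρ = λ/μ = 3.2/6.4 = 0.5000
For M/M/1: Wq = λ/(μ(μ-λ))
Wq = 3.2/(6.4 × (6.4-3.2))
Wq = 3.2/(6.4 × 3.20)
Wq = 0.1562 hours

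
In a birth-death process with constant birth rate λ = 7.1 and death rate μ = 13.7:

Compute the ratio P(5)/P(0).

For constant rates: P(n)/P(0) = (λ/μ)^n
P(5)/P(0) = (7.1/13.7)^5 = 0.51825^5 = 0.03738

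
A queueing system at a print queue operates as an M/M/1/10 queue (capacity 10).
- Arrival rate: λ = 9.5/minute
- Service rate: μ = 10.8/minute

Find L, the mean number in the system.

ρ = λ/μ = 9.5/10.8 = 0.87963
P₀ = (1-ρ)/(1-ρ^(K+1)) = (1-0.87963)/(1-0.87963^11) = 0.1204/0.7561 = 0.1592
P_K = P₀×ρ^K = 0.1592 × 0.87963^10 = 0.1592 × 0.2773 = 0.04415
L = ρ[1 - (K+1)ρ^K + Kρ^(K+1)] / [(1-ρ)(1-ρ^(K+1))]
L = 0.87963 × (1 - 11×0.2773322 + 10×0.2439497) / ((1 - 0.87963) × (1 - 0.2439497)) = 3.7584 jobs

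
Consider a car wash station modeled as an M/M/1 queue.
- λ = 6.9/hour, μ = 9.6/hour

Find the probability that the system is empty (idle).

ρ = λ/μ = 6.9/9.6 = 0.7188
P(0) = 1 - ρ = 1 - 0.7188 = 0.2812
The server is idle 28.12% of the time.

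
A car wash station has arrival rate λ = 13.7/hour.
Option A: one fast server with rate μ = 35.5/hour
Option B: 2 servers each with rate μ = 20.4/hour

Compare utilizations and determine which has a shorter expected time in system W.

Option A: single server μ = 35.5 (M/M/1)
  ρ_A = 13.7/35.5 = 0.3859
  W_A = 1/(μ-λ) = 1/(35.5-13.7) = 1/21.80 = 0.04587

Option B: 2 servers μ = 20.4 (M/M/2)
  ρ_B = λ/(cμ) = 13.7/(2×20.4) = 0.3358
  Offered load a = λ/μ = cρ = 13.7/20.4 = 0.6716
  P₀ = [ Σₙ₌₀^1 aⁿ/n! + a^2/(2!(1-ρ)) ]⁻¹
  Σ = a^0/0! + a^1/1! = 1.0000 + 0.6716 = 1.6716
  a^2/(2!(1-ρ)) = 0.4510/(2 × 0.6642) = 0.3395
  P₀ = 1/(1.6716 + 0.3395) = 0.4972
  Lq = P₀·a^2·ρ / (2!(1-ρ)²) = 0.49725 × 0.45100 × 0.33578 / (2 × 0.44118) = 0.08534
  Wq_B = Lq/λ = 0.08534/13.7 = 0.006229
  W_B = Wq_B + 1/μ = 0.006229 + 0.04902 = 0.05525

Since W_A = 0.04587 < W_B = 0.05525, Option A (single fast server) has the shorter time in system.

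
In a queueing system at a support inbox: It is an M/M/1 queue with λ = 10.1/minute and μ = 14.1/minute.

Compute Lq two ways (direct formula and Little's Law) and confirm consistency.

Method 1 (direct): Lq = λ²/(μ(μ-λ)) = 102.01/(14.1 × 4.00) = 1.8087

Method 2 (Little's Law):
W = 1/(μ-λ) = 1/4.00 = 0.2500
Wq = W - 1/μ = 0.2500 - 0.07092 = 0.17908
Lq = λWq = 10.1 × 0.17908 = 1.8087 ✔ (matches Method 1)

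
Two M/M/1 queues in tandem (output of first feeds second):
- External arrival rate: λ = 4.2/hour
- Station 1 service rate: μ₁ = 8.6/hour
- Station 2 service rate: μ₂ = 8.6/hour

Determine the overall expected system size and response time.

By Jackson's theorem, each station behaves as independent M/M/1.
Station 1: ρ₁ = 4.2/8.6 = 0.4884, L₁ = ρ₁/(1-ρ₁) = λ/(μ₁-λ) = 4.2/4.40 = 0.95455
Station 2: ρ₂ = 4.2/8.6 = 0.4884, L₂ = ρ₂/(1-ρ₂) = λ/(μ₂-λ) = 4.2/4.40 = 0.95455
Total: L = L₁ + L₂ = 0.95455 + 0.95455 = 1.9091
W = L/λ = 1.9091/4.2 = 0.4545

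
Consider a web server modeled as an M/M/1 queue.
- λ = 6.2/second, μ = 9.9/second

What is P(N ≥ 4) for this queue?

ρ = λ/μ = 6.2/9.9 = 0.62626
P(N ≥ n) = ρⁿ
P(N ≥ 4) = 0.62626^4
P(N ≥ 4) = 0.1538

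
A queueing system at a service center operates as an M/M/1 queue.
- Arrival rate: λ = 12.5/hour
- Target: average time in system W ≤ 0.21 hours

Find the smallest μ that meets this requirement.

For M/M/1: W = 1/(μ-λ)
Need W ≤ 0.21, so 1/(μ-λ) ≤ 0.21
μ - λ ≥ 1/0.21 = 4.7619
μ ≥ 12.5 + 4.7619 = 17.2619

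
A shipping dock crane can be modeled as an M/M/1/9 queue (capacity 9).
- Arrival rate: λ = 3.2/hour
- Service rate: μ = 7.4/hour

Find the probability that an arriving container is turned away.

ρ = λ/μ = 3.2/7.4 = 0.43243
P₀ = (1-ρ)/(1-ρ^(K+1)) = (1-0.43243)/(1-0.43243^10) = 0.5676/0.9998 = 0.5677
P_K = P₀×ρ^K = 0.56770 × 0.43243^9 = 0.56770 × 0.00052874 = 0.0003002
Blocking probability = 0.03002%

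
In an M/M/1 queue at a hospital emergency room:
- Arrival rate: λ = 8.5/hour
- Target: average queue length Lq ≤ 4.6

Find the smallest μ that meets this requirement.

For M/M/1: Lq = λ²/(μ(μ-λ))
Need Lq ≤ 4.6, i.e. μ(μ-λ) ≥ λ²/4.6
μ² - 8.5μ - 72.25/4.6 ≥ 0  →  μ² - 8.5μ - 15.70652 ≥ 0
Quadratic formula (positive root): μ = [λ + √(λ² + 4×15.70652)]/2
Discriminant: 72.25 + 4×15.70652 = 135.0761, √135.0761 = 11.6222
μ ≥ (8.5 + 11.6222)/2 = 10.0611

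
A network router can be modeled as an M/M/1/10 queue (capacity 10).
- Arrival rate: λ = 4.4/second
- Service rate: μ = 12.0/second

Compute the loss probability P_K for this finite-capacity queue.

ρ = λ/μ = 4.4/12.0 = 0.36667
P₀ = (1-ρ)/(1-ρ^(K+1)) = (1-0.36667)/(1-0.36667^11) = 0.6333/1.0000 = 0.6333
P_K = P₀×ρ^K = 0.6333 × 0.36667^10 = 0.6333 × 0.00004393 = 0.00002782
Blocking probability = 0.002782%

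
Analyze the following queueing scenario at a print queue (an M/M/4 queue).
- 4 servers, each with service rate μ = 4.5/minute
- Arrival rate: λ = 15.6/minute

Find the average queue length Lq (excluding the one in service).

Traffic intensity: ρ = λ/(cμ) = 15.6/(4×4.5) = 0.8667
Since ρ = 0.8667 < 1, system is stable.
Offered load a = λ/μ = cρ = 15.6/4.5 = 3.4667
P₀ = [ Σₙ₌₀^3 aⁿ/n! + a^4/(4!(1-ρ)) ]⁻¹
Σ = a^0/0! + a^1/1! + a^2/2! + a^3/3! = 1.0000 + 3.4667 + 6.0089 + 6.9436 = 17.4192
a^4/(4!(1-ρ)) = 144.4270/(24 × 0.1333333) = 45.1334
P₀ = 1/(17.4192 + 45.1334) = 0.01599
Lq = P₀·a^4·ρ / (4!(1-ρ)²) = 0.0159865 × 144.4270 × 0.866667 / (24 × 0.0177778) = 4.6899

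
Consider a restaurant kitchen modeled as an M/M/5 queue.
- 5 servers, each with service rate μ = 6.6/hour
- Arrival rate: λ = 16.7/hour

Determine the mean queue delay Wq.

Traffic intensity: ρ = λ/(cμ) = 16.7/(5×6.6) = 0.5061
Since ρ = 0.5061 < 1, system is stable.
Offered load a = λ/μ = cρ = 16.7/6.6 = 2.5303
P₀ = [ Σₙ₌₀^4 aⁿ/n! + a^5/(5!(1-ρ)) ]⁻¹
Σ = a^0/0! + a^1/1! + a^2/2! + a^3/3! + a^4/4! = 1.0000 + 2.5303 + 3.2012 + 2.7000 + 1.7080 = 11.1395
a^5/(5!(1-ρ)) = 103.7200/(120 × 0.49394) = 1.7499
P₀ = 1/(11.1395 + 1.7499) = 0.07758
Lq = P₀·a^5·ρ / (5!(1-ρ)²) = 0.07758 × 103.7200 × 0.5061 / (120 × 0.2440) = 0.1391
Wq = Lq/λ = 0.1391/16.7 = 0.008329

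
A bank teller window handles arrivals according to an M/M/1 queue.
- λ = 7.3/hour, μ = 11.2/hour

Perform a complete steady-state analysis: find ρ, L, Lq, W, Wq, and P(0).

Step 1: ρ = λ/μ = 7.3/11.2 = 0.6518
Step 2: L = λ/(μ-λ) = 7.3/3.90 = 1.8718
Step 3: Lq = λ²/(μ(μ-λ)) = 53.29/(11.2×3.90) = 1.2200
Step 4: W = 1/(μ-λ) = 1/3.90 = 0.25641
Step 5: Wq = λ/(μ(μ-λ)) = 7.3/(11.2×3.90) = 0.1671
Step 6: P(0) = 1-ρ = 0.3482
Verify: L = λW = 7.3×0.25641 = 1.8718 ✔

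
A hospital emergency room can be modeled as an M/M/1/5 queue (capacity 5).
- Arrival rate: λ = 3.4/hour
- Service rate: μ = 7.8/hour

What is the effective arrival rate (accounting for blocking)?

ρ = λ/μ = 3.4/7.8 = 0.4359
P₀ = (1-ρ)/(1-ρ^(K+1)) = (1-0.4359)/(1-0.4359^6) = 0.5641/0.9931 = 0.5680
P_K = P₀×ρ^K = 0.56800 × 0.4359^5 = 0.56800 × 0.015737 = 0.008939
λ_eff = λ(1-P_K) = 3.4 × (1 - 0.008939) = 3.4 × 0.99106 = 3.3696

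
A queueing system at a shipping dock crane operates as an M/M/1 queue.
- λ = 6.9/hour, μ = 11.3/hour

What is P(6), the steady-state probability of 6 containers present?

ρ = λ/μ = 6.9/11.3 = 0.6106
P(n) = (1-ρ)ρⁿ
P(6) = (1-0.6106) × 0.6106^6
P(6) = 0.3894 × 0.05183
P(6) = 0.02018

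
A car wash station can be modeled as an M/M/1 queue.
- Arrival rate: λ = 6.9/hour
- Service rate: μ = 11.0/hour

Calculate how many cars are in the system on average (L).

ρ = λ/μ = 6.9/11.0 = 0.6273
For M/M/1: L = λ/(μ-λ)
L = 6.9/(11.0-6.9) = 6.9/4.10
L = 1.6829 cars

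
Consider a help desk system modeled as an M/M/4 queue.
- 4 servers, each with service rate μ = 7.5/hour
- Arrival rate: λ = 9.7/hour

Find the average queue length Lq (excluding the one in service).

Traffic intensity: ρ = λ/(cμ) = 9.7/(4×7.5) = 0.3233
Since ρ = 0.3233 < 1, system is stable.
Offered load a = λ/μ = cρ = 9.7/7.5 = 1.2933
P₀ = [ Σₙ₌₀^3 aⁿ/n! + a^4/(4!(1-ρ)) ]⁻¹
Σ = a^0/0! + a^1/1! + a^2/2! + a^3/3! = 1.0000 + 1.2933 + 0.8364 + 0.3606 = 3.4903
a^4/(4!(1-ρ)) = 2.7980/(24 × 0.6767) = 0.1723
P₀ = 1/(3.4903 + 0.1723) = 0.2730
Lq = P₀·a^4·ρ / (4!(1-ρ)²) = 0.27303 × 2.7980 × 0.32333 / (24 × 0.45788) = 0.02248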